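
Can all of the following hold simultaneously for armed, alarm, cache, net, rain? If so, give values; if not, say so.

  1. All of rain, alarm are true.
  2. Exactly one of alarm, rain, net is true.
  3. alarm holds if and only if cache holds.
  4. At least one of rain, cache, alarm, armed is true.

Case alarm = True:
  (1) forces rain = True.
  Constraint (2) is violated (alarm=T, rain=T) — contradiction.
Case alarm = False:
  Constraint (1) is violated (alarm=F) — contradiction.
Both cases fail — unsatisfiable.

Unsatisfiable — no assignment works.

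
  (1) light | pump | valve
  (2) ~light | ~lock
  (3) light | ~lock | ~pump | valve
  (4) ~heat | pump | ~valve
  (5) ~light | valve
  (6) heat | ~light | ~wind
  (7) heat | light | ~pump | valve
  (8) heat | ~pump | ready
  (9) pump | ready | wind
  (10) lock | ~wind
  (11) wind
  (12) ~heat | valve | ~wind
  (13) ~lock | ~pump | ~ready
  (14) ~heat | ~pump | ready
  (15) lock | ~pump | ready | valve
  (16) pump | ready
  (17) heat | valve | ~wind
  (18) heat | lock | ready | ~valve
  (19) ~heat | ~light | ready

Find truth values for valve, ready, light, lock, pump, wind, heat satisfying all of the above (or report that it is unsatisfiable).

valve = True, ready = True, light = False, lock = True, pump = False, wind = True, heat = False

Unit clause (wind) forces wind = True.
In (lock | ~wind) only lock is left, so lock = True.
In (~light | ~lock) only ~light is left, so light = False.
Try valve = False:
  (light | pump | valve) forces pump = True.
  clause (light | ~lock | ~pump | valve) is falsified — backtrack.
So valve = True.
Try ready = False:
  (pump | ready) forces pump = True.
  (heat | ~pump | ready) forces heat = True.
  clause (~heat | ~pump | ready) is falsified — backtrack.
So ready = True.
  then (~lock | ~pump | ~ready) forces pump = False.
  then (~heat | pump | ~valve) forces heat = False.
All clauses satisfied.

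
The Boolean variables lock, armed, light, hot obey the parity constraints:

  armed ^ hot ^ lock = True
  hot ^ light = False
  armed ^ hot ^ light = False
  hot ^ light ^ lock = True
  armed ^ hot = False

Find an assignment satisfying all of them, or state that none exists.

lock=T; armed=F; light=F; hot=F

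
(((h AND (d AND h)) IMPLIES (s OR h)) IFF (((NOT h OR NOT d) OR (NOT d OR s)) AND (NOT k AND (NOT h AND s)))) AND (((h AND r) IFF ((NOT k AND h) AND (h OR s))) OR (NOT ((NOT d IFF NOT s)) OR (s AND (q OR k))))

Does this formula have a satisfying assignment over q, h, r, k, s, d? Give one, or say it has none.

q = True, h = False, r = False, k = False, s = True, d = True

  ((h AND (d AND h)) IMPLIES (s OR h)) IFF (((NOT h OR NOT d) OR (NOT d OR s)) AND (NOT k AND (NOT h AND s))) = True
    (h AND (d AND h)) IMPLIES (s OR h) = True
      h AND (d AND h) = False
        d AND h = False
      s OR h = True
    ((NOT h OR NOT d) OR (NOT d OR s)) AND (NOT k AND (NOT h AND s)) = True
      (NOT h OR NOT d) OR (NOT d OR s) = True
        NOT h OR NOT d = True
          NOT h = True
          NOT d = False
        NOT d OR s = True
          NOT d = False
      NOT k AND (NOT h AND s) = True
        NOT k = True
        NOT h AND s = True
          NOT h = True
  ((h AND r) IFF ((NOT k AND h) AND (h OR s))) OR (NOT ((NOT d IFF NOT s)) OR (s AND (q OR k))) = True
    (h AND r) IFF ((NOT k AND h) AND (h OR s)) = True
      h AND r = False
      (NOT k AND h) AND (h OR s) = False
        NOT k AND h = False
          NOT k = True
        h OR s = True
    NOT ((NOT d IFF NOT s)) OR (s AND (q OR k)) = True
      NOT ((NOT d IFF NOT s)) = False
        NOT d IFF NOT s = True
          NOT d = False
          NOT s = False
      s AND (q OR k) = True
        q OR k = True
Both conjuncts True, so the formula holds.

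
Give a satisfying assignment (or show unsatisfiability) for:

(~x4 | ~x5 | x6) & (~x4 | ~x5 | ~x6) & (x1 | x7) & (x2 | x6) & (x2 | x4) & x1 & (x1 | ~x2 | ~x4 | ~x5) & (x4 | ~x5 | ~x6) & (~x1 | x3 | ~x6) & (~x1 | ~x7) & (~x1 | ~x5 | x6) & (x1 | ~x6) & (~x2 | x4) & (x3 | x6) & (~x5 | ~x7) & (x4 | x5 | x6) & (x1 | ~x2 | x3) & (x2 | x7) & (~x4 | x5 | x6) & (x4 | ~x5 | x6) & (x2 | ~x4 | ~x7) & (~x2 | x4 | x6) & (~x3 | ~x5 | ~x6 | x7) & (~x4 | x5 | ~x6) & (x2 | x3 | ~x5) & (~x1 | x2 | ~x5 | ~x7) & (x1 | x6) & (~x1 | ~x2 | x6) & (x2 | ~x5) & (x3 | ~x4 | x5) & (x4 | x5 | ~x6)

The formula is unsatisfiable.

Case x1 = True:
  (~x1 | ~x7) forces x7 = False.
  (x2 | x7) forces x2 = True.
  (~x2 | x4) forces x4 = True.
  (~x1 | ~x2 | x6) forces x6 = True.
  (~x4 | ~x5 | ~x6) forces x5 = False.
  Clause (~x4 | x5 | ~x6) is falsified — contradiction.
Case x1 = False:
  Clause (x1) is falsified — contradiction.
Both cases fail, so the formula is unsatisfiable.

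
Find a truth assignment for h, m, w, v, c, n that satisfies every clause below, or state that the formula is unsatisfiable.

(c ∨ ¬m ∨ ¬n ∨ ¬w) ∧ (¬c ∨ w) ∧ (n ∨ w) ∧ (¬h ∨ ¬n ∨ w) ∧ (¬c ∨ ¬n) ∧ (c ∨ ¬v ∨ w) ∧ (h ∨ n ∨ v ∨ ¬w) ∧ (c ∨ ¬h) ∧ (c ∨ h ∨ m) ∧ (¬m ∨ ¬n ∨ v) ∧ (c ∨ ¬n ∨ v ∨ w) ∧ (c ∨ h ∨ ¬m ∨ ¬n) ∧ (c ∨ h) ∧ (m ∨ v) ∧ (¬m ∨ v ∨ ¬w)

Set h = False.
  then (c ∨ h) forces c = True.
  then (¬c ∨ w) forces w = True.
  then (¬c ∨ ¬n) forces n = False.
  then (h ∨ n ∨ v ∨ ¬w) forces v = True.
Set m = True.
All clauses satisfied.

h: False, m: True, w: True, v: True, c: True, n: False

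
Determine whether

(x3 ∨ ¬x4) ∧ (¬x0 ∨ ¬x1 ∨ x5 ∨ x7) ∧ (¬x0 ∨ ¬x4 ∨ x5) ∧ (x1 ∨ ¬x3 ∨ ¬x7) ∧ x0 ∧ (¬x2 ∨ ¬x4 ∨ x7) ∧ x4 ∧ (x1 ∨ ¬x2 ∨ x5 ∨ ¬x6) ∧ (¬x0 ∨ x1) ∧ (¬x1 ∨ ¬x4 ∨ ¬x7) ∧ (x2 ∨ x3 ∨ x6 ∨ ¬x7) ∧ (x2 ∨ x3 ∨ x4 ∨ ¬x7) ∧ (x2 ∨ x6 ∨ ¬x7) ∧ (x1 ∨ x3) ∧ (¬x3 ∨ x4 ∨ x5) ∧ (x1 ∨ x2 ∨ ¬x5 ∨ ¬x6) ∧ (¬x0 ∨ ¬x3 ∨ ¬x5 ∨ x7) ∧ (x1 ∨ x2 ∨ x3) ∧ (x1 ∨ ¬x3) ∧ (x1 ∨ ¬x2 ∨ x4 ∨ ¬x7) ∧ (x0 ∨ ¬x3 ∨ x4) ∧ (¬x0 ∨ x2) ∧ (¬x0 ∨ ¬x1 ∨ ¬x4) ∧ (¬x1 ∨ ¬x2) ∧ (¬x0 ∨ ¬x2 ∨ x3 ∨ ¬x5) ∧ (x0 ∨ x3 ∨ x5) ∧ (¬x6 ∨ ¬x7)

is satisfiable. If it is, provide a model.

UNSATISFIABLE

Case x1 = True:
  (x0) forces x0 = True.
  (x4) forces x4 = True.
  Clause (¬x0 ∨ ¬x1 ∨ ¬x4) is falsified — contradiction.
Case x1 = False:
  (x0) forces x0 = True.
  Clause (¬x0 ∨ x1) is falsified — contradiction.
Both cases fail, so the formula is unsatisfiable.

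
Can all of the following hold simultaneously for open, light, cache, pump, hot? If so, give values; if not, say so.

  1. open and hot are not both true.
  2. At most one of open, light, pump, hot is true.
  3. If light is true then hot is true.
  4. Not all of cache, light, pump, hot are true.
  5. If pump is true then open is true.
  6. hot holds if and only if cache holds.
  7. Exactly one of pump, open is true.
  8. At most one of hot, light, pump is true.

open: True; light: False; cache: False; pump: False; hot: False

  (1) open=T, hot=F — not both ✓
  (2) {open, light, pump, hot}: 1 true — at most one ✓
  (3) light=F ⇒ hot: vacuous ✓
  (4) {cache, light, pump, hot}: 0/4 true — not all ✓
  (5) pump=F ⇒ open: vacuous ✓
  (6) hot=F, cache=F — same ✓
  (7) {pump, open}: 1 true — exactly one ✓
  (8) {hot, light, pump}: 0 true — at most one ✓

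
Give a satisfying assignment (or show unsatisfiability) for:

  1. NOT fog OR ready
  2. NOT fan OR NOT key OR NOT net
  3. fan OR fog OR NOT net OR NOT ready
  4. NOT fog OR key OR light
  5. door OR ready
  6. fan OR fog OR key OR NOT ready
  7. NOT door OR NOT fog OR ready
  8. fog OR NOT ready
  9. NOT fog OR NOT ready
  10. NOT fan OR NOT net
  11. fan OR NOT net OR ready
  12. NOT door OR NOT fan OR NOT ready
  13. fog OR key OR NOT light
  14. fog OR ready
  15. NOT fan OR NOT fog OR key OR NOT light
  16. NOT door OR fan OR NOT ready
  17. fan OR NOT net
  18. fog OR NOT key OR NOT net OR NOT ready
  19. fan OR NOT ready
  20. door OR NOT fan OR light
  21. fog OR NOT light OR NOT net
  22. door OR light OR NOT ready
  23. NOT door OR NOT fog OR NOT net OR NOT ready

No satisfying assignment exists.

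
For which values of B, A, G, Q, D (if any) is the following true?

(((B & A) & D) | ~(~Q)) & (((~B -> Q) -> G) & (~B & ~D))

B = False, A = True, G = True, Q = True, D = False

  ((B & A) & D) | ~(~Q) = True
    (B & A) & D = False
      B & A = False
    ~(~Q) = True
      ~Q = False
  ((~B -> Q) -> G) & (~B & ~D) = True
    (~B -> Q) -> G = True
      ~B -> Q = True
        ~B = True
    ~B & ~D = True
      ~B = True
      ~D = True
Both conjuncts True, so the formula holds.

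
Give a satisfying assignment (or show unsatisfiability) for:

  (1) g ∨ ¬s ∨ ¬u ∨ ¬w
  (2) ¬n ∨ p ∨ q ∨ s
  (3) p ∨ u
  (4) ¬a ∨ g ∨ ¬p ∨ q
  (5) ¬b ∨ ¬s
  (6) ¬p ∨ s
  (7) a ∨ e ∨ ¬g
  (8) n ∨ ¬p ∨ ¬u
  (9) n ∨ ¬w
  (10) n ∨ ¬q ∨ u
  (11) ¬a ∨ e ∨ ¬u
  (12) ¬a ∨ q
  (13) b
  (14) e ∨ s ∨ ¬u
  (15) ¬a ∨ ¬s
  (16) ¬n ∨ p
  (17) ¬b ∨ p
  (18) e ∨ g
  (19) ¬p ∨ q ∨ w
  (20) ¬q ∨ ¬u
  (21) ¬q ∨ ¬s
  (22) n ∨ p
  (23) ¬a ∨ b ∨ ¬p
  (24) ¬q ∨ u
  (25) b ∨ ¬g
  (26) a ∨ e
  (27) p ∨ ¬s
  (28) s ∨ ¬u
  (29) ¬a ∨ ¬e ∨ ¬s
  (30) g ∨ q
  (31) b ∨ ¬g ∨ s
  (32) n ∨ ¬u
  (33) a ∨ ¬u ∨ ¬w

No satisfying assignment exists.

Case b = True:
  (¬b ∨ ¬s) forces s = False.
  (¬p ∨ s) forces p = False.
  Clause (¬b ∨ p) is falsified — contradiction.
Case b = False:
  Clause (b) is falsified — contradiction.
Both cases fail, so the formula is unsatisfiable.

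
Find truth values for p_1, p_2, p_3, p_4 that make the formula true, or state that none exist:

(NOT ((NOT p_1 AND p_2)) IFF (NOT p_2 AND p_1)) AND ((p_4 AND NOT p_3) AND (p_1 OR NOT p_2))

p_1 = True; p_2 = False; p_3 = False; p_4 = True

  NOT ((NOT p_1 AND p_2)) IFF (NOT p_2 AND p_1) = True
    NOT ((NOT p_1 AND p_2)) = True
      NOT p_1 AND p_2 = False
        NOT p_1 = False
    NOT p_2 AND p_1 = True
      NOT p_2 = True
  (p_4 AND NOT p_3) AND (p_1 OR NOT p_2) = True
    p_4 AND NOT p_3 = True
      NOT p_3 = True
    p_1 OR NOT p_2 = True
      NOT p_2 = True
Both conjuncts True, so the formula holds.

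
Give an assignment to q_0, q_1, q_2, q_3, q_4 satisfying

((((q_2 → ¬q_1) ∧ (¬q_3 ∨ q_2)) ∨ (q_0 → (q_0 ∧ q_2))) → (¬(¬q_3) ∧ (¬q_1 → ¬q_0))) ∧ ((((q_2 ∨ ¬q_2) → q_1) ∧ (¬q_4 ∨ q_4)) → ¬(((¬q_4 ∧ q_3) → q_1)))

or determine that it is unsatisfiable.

q_0=F; q_1=F; q_2=F; q_3=T; q_4=T

  (((q_2 → ¬q_1) ∧ (¬q_3 ∨ q_2)) ∨ (q_0 → (q_0 ∧ q_2))) → (¬(¬q_3) ∧ (¬q_1 → ¬q_0)) = True
    ((q_2 → ¬q_1) ∧ (¬q_3 ∨ q_2)) ∨ (q_0 → (q_0 ∧ q_2)) = True
      (q_2 → ¬q_1) ∧ (¬q_3 ∨ q_2) = False
        q_2 → ¬q_1 = True
          ¬q_1 = True
        ¬q_3 ∨ q_2 = False
          ¬q_3 = False
      q_0 → (q_0 ∧ q_2) = True
        q_0 ∧ q_2 = False
    ¬(¬q_3) ∧ (¬q_1 → ¬q_0) = True
      ¬(¬q_3) = True
        ¬q_3 = False
      ¬q_1 → ¬q_0 = True
        ¬q_1 = True
        ¬q_0 = True
  (((q_2 ∨ ¬q_2) → q_1) ∧ (¬q_4 ∨ q_4)) → ¬(((¬q_4 ∧ q_3) → q_1)) = True
    ((q_2 ∨ ¬q_2) → q_1) ∧ (¬q_4 ∨ q_4) = False
      (q_2 ∨ ¬q_2) → q_1 = False
        q_2 ∨ ¬q_2 = True
          ¬q_2 = True
      ¬q_4 ∨ q_4 = True
        ¬q_4 = False
    ¬(((¬q_4 ∧ q_3) → q_1)) = False
      (¬q_4 ∧ q_3) → q_1 = True
        ¬q_4 ∧ q_3 = False
          ¬q_4 = False
Both conjuncts True, so the formula holds.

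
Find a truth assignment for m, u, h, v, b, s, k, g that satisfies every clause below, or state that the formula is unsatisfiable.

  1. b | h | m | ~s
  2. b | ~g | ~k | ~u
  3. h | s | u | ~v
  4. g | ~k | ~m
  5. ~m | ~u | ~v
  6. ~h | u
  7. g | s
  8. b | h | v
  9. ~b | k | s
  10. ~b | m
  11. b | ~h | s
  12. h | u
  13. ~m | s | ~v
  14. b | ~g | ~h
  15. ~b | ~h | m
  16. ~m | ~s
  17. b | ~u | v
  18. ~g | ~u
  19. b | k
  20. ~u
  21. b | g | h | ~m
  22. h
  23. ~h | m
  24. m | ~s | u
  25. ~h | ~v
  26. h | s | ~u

Case u = True:
  Clause (~u) is falsified — contradiction.
Case u = False:
  (~h | u) forces h = False.
  Clause (h | u) is falsified — contradiction.
Both cases fail, so the formula is unsatisfiable.

Unsatisfiable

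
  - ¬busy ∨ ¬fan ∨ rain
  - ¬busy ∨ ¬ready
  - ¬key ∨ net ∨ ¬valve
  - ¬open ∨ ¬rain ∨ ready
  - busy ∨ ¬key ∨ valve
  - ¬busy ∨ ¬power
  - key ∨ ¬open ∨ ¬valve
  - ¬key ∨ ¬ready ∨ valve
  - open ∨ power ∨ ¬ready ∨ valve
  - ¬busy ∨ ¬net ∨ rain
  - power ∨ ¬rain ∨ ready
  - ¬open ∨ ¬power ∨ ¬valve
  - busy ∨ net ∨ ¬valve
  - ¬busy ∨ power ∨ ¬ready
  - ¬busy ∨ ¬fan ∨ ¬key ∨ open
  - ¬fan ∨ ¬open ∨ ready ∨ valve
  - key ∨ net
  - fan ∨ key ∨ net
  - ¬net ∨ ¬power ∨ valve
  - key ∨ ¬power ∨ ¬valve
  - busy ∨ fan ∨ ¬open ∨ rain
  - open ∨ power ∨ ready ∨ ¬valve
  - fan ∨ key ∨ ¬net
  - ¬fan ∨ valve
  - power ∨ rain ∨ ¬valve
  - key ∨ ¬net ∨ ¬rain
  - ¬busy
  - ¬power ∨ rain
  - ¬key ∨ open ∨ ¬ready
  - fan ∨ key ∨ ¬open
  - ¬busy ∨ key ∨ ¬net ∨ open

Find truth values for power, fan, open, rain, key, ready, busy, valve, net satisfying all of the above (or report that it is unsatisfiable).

Unit clause (¬busy) forces busy = False.
Set power = False.
Set fan = False.
Set open = True.
  then (busy ∨ fan ∨ ¬open ∨ rain) forces rain = True.
  then (fan ∨ key ∨ ¬open) forces key = True.
  then (¬open ∨ ¬rain ∨ ready) forces ready = True.
  then (busy ∨ ¬key ∨ valve) forces valve = True.
  then (busy ∨ net ∨ ¬valve) forces net = True.
All clauses satisfied.

power = False, fan = False, open = True, rain = True, key = True, ready = True, busy = False, valve = True, net = True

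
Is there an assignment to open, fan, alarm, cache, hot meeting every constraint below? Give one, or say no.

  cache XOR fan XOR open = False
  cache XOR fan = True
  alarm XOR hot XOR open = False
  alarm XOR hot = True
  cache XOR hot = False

open=T, fan=T, alarm=T, cache=F, hot=F

cache XOR fan XOR open = F XOR T XOR T = False ✓
cache XOR fan = F XOR T = True ✓
alarm XOR hot XOR open = T XOR F XOR T = False ✓
alarm XOR hot = T XOR F = True ✓
cache XOR hot = F XOR F = False ✓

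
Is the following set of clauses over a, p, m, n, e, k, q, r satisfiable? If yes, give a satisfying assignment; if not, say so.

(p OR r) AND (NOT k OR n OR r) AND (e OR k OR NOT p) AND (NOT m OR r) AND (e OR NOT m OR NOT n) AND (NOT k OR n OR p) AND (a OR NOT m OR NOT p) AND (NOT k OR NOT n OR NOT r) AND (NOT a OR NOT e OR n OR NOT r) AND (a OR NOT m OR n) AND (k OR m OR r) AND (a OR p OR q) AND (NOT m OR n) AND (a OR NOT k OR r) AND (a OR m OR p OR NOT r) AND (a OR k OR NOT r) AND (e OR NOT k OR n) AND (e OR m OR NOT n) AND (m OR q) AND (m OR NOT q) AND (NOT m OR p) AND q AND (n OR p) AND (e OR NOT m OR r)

Unit clause (q) forces q = True.
In (m OR NOT q) only m is left, so m = True.
In (NOT m OR p) only p is left, so p = True.
In (NOT m OR r) only r is left, so r = True.
In (a OR NOT m OR NOT p) only a is left, so a = True.
In (NOT m OR n) only n is left, so n = True.
In (e OR NOT m OR NOT n) only e is left, so e = True.
In (NOT k OR NOT n OR NOT r) only NOT k is left, so k = False.
All clauses satisfied.

a: True, p: True, m: True, n: True, e: True, k: False, q: True, r: True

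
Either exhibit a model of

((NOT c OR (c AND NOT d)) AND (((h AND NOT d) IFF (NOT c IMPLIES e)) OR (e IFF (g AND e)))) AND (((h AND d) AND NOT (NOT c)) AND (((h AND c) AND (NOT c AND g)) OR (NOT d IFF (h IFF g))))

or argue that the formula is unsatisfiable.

UNSATISFIABLE

Case c = True: the formula simplifies to (NOT d AND ((h AND NOT d) OR (e IFF (g AND e)))) AND ((h AND d) AND (NOT d IFF (h IFF g))).
  d = True: the conjunct NOT d is False.
  d = False: the conjunct d is False.
Case c = False: the conjunct NOT (NOT c) becomes NOT (NOT False) = False.
Both cases fail — unsatisfiable.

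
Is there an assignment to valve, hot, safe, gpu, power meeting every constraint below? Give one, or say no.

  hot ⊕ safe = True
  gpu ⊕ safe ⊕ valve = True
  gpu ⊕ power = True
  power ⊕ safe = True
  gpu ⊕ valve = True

valve: True, hot: True, safe: False, gpu: False, power: True

hot ⊕ safe = T ⊕ F = True ✓
gpu ⊕ safe ⊕ valve = F ⊕ F ⊕ T = True ✓
gpu ⊕ power = F ⊕ T = True ✓
power ⊕ safe = T ⊕ F = True ✓
gpu ⊕ valve = F ⊕ T = True ✓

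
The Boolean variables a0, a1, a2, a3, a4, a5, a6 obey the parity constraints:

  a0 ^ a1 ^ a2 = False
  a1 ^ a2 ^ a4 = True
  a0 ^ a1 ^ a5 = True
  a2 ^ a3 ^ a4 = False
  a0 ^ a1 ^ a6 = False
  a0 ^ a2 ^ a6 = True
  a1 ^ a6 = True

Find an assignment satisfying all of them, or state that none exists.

a0=T; a1=F; a2=T; a3=T; a4=F; a5=F; a6=T

a0 ^ a1 ^ a2 = T ^ F ^ T = False ✓
a1 ^ a2 ^ a4 = F ^ T ^ F = True ✓
a0 ^ a1 ^ a5 = T ^ F ^ F = True ✓
a2 ^ a3 ^ a4 = T ^ T ^ F = False ✓
a0 ^ a1 ^ a6 = T ^ F ^ T = False ✓
a0 ^ a2 ^ a6 = T ^ T ^ T = True ✓
a1 ^ a6 = F ^ T = True ✓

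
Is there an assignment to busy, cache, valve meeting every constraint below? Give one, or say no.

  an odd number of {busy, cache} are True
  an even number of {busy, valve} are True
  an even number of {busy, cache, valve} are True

busy=T, cache=F, valve=T

{busy, cache}: 1 true → odd ✓
{busy, valve}: 2 true → even ✓
{busy, cache, valve}: 2 true → even ✓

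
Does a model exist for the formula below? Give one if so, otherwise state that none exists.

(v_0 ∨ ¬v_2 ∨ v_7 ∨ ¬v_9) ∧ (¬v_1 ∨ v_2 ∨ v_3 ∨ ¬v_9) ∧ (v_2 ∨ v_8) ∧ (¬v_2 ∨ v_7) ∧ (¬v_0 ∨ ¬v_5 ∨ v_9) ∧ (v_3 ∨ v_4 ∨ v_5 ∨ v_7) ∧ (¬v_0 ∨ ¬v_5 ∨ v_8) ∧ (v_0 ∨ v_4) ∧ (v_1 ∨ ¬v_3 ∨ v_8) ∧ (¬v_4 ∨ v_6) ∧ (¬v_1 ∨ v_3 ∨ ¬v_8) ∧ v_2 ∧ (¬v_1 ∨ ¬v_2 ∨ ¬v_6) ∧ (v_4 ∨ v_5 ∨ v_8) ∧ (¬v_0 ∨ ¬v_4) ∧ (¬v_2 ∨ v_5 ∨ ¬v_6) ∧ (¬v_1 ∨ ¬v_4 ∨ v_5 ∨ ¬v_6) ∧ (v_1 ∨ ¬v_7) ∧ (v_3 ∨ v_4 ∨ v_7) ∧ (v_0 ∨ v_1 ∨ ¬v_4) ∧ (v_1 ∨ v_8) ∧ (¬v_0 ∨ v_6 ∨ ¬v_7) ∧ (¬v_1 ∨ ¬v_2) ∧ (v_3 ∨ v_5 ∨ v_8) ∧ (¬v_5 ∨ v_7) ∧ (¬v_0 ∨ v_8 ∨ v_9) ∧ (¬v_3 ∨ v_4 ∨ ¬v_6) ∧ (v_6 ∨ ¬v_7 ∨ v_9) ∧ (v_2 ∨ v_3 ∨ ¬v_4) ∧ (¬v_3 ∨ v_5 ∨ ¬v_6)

Case v_2 = True:
  (¬v_2 ∨ v_7) forces v_7 = True.
  (v_1 ∨ ¬v_7) forces v_1 = True.
  Clause (¬v_1 ∨ ¬v_2) is falsified — contradiction.
Case v_2 = False:
  Clause (v_2) is falsified — contradiction.
Both cases fail, so the formula is unsatisfiable.

The formula is unsatisfiable.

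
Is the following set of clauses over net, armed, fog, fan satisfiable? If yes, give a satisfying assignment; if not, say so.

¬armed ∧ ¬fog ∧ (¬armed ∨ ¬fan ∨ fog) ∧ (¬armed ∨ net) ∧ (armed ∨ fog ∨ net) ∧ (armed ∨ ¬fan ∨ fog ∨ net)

net: True, armed: False, fog: False, fan: True

Unit clause (¬armed) forces armed = False.
Unit clause (¬fog) forces fog = False.
In (armed ∨ fog ∨ net) only net is left, so net = True.
Set fan = True.
All clauses satisfied.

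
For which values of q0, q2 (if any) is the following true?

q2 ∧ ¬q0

q0=F; q2=T

  ¬q0 = True
Both conjuncts True, so the formula holds.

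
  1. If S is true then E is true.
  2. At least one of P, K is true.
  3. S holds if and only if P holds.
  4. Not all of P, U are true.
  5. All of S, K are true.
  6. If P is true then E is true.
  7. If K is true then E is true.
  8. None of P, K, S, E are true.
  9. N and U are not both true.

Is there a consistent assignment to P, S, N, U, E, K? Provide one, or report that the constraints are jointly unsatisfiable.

Unsatisfiable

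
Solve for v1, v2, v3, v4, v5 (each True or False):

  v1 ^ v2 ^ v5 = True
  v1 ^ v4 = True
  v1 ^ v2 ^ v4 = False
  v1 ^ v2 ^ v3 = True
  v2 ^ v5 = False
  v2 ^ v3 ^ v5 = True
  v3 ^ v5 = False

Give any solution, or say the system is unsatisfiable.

v1=T, v2=T, v3=T, v4=F, v5=T

v1 ^ v2 ^ v5 = T ^ T ^ T = True ✓
v1 ^ v4 = T ^ F = True ✓
v1 ^ v2 ^ v4 = T ^ T ^ F = False ✓
v1 ^ v2 ^ v3 = T ^ T ^ T = True ✓
v2 ^ v5 = T ^ T = False ✓
v2 ^ v3 ^ v5 = T ^ T ^ T = True ✓
v3 ^ v5 = T ^ T = False ✓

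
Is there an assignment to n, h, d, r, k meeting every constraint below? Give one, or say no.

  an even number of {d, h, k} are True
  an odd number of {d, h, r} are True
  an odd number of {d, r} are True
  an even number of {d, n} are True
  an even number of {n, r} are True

Adding constraints 3, 4, 5 mod 2: every variable appears an even number of times on the left, so the left side is 0.
But the right sides sum to 1 (mod 2). 0 ≠ 1 — the system is inconsistent.

The formula is unsatisfiable.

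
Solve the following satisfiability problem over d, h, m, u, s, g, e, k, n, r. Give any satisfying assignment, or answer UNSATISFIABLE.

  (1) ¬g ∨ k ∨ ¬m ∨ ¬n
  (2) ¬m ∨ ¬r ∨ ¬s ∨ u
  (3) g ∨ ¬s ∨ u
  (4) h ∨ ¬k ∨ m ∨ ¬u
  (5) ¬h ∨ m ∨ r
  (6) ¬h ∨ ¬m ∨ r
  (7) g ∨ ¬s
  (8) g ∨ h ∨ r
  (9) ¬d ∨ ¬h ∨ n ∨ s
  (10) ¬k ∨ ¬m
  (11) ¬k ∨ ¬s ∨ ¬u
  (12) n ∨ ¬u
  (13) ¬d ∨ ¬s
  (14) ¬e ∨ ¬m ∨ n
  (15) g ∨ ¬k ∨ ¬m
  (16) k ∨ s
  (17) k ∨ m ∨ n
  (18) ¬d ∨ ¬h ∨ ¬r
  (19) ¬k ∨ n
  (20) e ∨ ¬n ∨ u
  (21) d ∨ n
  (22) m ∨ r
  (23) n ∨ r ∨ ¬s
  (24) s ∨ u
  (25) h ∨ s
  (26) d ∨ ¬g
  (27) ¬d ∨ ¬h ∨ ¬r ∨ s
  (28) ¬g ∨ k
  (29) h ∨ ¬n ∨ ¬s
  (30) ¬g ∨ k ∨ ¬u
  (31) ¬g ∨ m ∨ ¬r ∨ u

d=F, h=T, m=F, u=T, s=F, g=F, e=F, k=T, n=T, r=T

Set d = False.
  then (d ∨ n) forces n = True.
  then (d ∨ ¬g) forces g = False.
  then (g ∨ ¬s) forces s = False.
  then (k ∨ s) forces k = True.
  then (s ∨ u) forces u = True.
  then (h ∨ s) forces h = True.
  then (¬k ∨ ¬m) forces m = False.
  then (m ∨ r) forces r = True.
Set e = False.
All clauses satisfied.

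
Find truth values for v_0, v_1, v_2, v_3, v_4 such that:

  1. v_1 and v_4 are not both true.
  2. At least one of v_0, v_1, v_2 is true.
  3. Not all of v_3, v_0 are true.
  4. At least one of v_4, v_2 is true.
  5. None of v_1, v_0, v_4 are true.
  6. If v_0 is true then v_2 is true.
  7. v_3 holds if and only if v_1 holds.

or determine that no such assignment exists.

v_0 = False, v_1 = False, v_2 = True, v_3 = False, v_4 = False

  (1) v_1=F, v_4=F — not both ✓
  (2) {v_0, v_1, v_2}: 1 true — at least one ✓
  (3) {v_3, v_0}: 0/2 true — not all ✓
  (4) {v_4, v_2}: 1 true — at least one ✓
  (5) {v_1, v_0, v_4}: 0 true — none ✓
  (6) v_0=F ⇒ v_2: vacuous ✓
  (7) v_3=F, v_1=F — same ✓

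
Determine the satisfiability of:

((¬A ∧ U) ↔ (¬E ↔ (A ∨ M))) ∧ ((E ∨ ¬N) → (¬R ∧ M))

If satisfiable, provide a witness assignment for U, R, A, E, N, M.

U: False, R: False, A: False, E: True, N: False, M: True

  (¬A ∧ U) ↔ (¬E ↔ (A ∨ M)) = True
    ¬A ∧ U = False
      ¬A = True
    ¬E ↔ (A ∨ M) = False
      ¬E = False
      A ∨ M = True
  (E ∨ ¬N) → (¬R ∧ M) = True
    E ∨ ¬N = True
      ¬N = True
    ¬R ∧ M = True
      ¬R = True
Both conjuncts True, so the formula holds.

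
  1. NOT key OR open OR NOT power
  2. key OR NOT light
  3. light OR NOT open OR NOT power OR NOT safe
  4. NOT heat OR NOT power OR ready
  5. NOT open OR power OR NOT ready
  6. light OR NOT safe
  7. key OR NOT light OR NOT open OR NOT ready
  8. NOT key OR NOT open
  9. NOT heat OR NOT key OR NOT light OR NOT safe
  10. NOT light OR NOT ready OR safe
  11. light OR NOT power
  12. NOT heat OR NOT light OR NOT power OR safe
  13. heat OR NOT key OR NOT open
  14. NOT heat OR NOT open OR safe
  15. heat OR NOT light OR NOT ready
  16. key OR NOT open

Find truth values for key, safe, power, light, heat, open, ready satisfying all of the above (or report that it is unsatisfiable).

key: True, safe: False, power: False, light: True, heat: True, open: False, ready: False

Set key = True.
  then (NOT key OR NOT open) forces open = False.
  then (NOT key OR open OR NOT power) forces power = False.
Set safe = False.
Set light = True.
  then (NOT light OR NOT ready OR safe) forces ready = False.
Set heat = True.
All clauses satisfied.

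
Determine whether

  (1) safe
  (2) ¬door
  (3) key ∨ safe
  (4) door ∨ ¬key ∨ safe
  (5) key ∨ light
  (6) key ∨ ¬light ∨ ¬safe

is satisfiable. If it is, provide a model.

light = True, key = True, door = False, safe = True

Unit clause (safe) forces safe = True.
Unit clause (¬door) forces door = False.
Set light = True.
  then (key ∨ ¬light ∨ ¬safe) forces key = True.
Check each clause:
  (safe): safe holds.
  (¬door): ¬door holds.
  (key ∨ safe): key holds.
  (door ∨ ¬key ∨ safe): safe holds.
  (key ∨ light): key holds.
  (key ∨ ¬light ∨ ¬safe): key holds.
All clauses satisfied.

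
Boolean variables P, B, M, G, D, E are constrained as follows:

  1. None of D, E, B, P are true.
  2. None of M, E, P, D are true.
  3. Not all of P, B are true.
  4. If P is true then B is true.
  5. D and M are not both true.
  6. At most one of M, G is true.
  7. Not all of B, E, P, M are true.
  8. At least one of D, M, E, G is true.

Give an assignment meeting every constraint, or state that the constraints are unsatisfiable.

P: False, B: False, M: False, G: True, D: False, E: False

  (1) {D, E, B, P}: 0 true — none ✓
  (2) {M, E, P, D}: 0 true — none ✓
  (3) {P, B}: 0/2 true — not all ✓
  (4) P=F ⇒ B: vacuous ✓
  (5) D=F, M=F — not both ✓
  (6) {M, G}: 1 true — at most one ✓
  (7) {B, E, P, M}: 0/4 true — not all ✓
  (8) {D, M, E, G}: 1 true — at least one ✓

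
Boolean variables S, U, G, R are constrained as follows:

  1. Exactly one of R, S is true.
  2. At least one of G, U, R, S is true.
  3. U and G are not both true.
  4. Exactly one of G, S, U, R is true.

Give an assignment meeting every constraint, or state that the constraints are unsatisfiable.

S=F, U=F, G=F, R=T

  (1) {R, S}: 1 true — exactly one ✓
  (2) {G, U, R, S}: 1 true — at least one ✓
  (3) U=F, G=F — not both ✓
  (4) {G, S, U, R}: 1 true — exactly one ✓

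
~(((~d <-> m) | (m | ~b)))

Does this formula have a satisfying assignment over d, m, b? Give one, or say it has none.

d = False; m = False; b = True

  ~(((~d <-> m) | (m | ~b))) = True
    (~d <-> m) | (m | ~b) = False
      ~d <-> m = False
        ~d = True
      m | ~b = False
        ~b = False
The formula evaluates to True.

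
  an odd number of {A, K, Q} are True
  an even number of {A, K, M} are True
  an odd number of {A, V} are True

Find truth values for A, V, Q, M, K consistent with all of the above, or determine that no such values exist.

A = False, V = True, Q = True, M = False, K = False

{A, K, Q}: 1 true → odd ✓
{A, K, M}: 0 true → even ✓
{A, V}: 1 true → odd ✓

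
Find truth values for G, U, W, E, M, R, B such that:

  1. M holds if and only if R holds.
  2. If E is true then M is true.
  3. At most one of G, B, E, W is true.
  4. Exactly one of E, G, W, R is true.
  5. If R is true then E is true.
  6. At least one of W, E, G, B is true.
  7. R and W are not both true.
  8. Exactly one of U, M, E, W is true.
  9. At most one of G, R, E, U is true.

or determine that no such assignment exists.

G: False, U: False, W: True, E: False, M: False, R: False, B: False

  (1) M=F, R=F — same ✓
  (2) E=F ⇒ M: vacuous ✓
  (3) {G, B, E, W}: 1 true — at most one ✓
  (4) {E, G, W, R}: 1 true — exactly one ✓
  (5) R=F ⇒ E: vacuous ✓
  (6) {W, E, G, B}: 1 true — at least one ✓
  (7) R=F, W=T — not both ✓
  (8) {U, M, E, W}: 1 true — exactly one ✓
  (9) {G, R, E, U}: 0 true — at most one ✓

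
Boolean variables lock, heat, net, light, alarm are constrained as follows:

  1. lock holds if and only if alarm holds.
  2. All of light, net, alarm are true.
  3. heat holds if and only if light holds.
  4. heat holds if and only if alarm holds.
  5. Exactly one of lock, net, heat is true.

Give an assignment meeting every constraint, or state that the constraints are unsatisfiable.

Case heat = True:
  (2) forces light = True.
  (2) forces net = True.
  Constraint (5) is violated (net=T, heat=T) — contradiction.
Case heat = False:
  (2) forces light = True.
  Constraint (3) is violated (heat=F, light=T) — contradiction.
Both cases fail — unsatisfiable.

UNSATISFIABLE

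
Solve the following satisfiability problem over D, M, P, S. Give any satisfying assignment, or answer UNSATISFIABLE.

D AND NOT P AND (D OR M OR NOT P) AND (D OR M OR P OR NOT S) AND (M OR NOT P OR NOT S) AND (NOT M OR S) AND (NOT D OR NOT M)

D = True, M = False, P = False, S = False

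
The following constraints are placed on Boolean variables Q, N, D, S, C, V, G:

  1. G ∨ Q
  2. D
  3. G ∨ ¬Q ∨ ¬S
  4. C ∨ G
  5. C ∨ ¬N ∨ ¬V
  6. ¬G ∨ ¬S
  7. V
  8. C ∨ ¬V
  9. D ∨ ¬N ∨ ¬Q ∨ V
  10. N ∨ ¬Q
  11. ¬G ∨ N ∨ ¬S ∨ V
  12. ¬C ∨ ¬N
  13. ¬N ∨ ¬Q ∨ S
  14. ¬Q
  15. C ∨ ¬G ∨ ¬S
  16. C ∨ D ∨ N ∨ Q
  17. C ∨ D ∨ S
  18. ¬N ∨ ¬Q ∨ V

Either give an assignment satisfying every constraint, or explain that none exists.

Unit clause (D) forces D = True.
Unit clause (V) forces V = True.
In (C ∨ ¬V) only C is left, so C = True.
In (¬C ∨ ¬N) only ¬N is left, so N = False.
Unit clause (¬Q) forces Q = False.
In (G ∨ Q) only G is left, so G = True.
In (¬G ∨ ¬S) only ¬S is left, so S = False.
All clauses satisfied.

Q=F; N=F; D=T; S=F; C=T; V=T; G=T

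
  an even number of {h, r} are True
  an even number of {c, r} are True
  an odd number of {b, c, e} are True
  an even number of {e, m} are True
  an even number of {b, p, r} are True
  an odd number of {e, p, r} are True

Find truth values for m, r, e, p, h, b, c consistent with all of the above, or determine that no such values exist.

m = True; r = False; e = True; p = False; h = False; b = False; c = False

{h, r}: 0 true → even ✓
{c, r}: 0 true → even ✓
{b, c, e}: 1 true → odd ✓
{e, m}: 2 true → even ✓
{b, p, r}: 0 true → even ✓
{e, p, r}: 1 true → odd ✓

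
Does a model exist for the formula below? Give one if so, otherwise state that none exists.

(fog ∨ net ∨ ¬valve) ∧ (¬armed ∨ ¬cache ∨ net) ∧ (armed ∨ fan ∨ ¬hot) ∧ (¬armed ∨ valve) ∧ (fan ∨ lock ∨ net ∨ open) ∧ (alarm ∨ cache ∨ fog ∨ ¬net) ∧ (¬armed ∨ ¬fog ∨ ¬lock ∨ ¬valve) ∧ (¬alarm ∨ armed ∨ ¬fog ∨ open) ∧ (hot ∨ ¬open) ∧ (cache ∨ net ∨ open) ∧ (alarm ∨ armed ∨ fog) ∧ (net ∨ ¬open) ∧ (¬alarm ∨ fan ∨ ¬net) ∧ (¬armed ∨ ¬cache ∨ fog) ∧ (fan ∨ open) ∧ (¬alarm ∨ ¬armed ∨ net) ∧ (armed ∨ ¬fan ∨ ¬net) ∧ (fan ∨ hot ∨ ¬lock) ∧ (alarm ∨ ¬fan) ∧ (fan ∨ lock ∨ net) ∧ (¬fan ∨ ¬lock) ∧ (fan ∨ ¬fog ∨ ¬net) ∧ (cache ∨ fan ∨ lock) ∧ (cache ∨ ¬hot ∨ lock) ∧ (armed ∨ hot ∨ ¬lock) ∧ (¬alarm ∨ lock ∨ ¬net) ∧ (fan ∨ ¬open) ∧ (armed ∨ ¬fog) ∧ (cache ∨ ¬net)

alarm=T, valve=F, cache=T, hot=T, armed=F, lock=F, fan=T, open=F, fog=F, net=F

Try alarm = False:
  (alarm ∨ ¬fan) forces fan = False.
  (fan ∨ open) forces open = True.
  clause (fan ∨ ¬open) is falsified — backtrack.
So alarm = True.
Set valve = False.
  then (¬armed ∨ valve) forces armed = False.
  then (armed ∨ ¬fog) forces fog = False.
Set cache = True.
Set hot = True.
  then (armed ∨ fan ∨ ¬hot) forces fan = True.
  then (armed ∨ ¬fan ∨ ¬net) forces net = False.
  then (¬fan ∨ ¬lock) forces lock = False.
  then (net ∨ ¬open) forces open = False.
All clauses satisfied.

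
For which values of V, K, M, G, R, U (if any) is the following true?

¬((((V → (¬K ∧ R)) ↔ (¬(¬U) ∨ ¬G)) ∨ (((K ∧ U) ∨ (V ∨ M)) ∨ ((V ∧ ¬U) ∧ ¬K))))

V: False; K: False; M: False; G: True; R: False; U: False

  ¬((((V → (¬K ∧ R)) ↔ (¬(¬U) ∨ ¬G)) ∨ (((K ∧ U) ∨ (V ∨ M)) ∨ ((V ∧ ¬U) ∧ ¬K)))) = True
    ((V → (¬K ∧ R)) ↔ (¬(¬U) ∨ ¬G)) ∨ (((K ∧ U) ∨ (V ∨ M)) ∨ ((V ∧ ¬U) ∧ ¬K)) = False
      (V → (¬K ∧ R)) ↔ (¬(¬U) ∨ ¬G) = False
        V → (¬K ∧ R) = True
          ¬K ∧ R = False
            ¬K = True
        ¬(¬U) ∨ ¬G = False
          ¬(¬U) = False
            ¬U = True
          ¬G = False
      ((K ∧ U) ∨ (V ∨ M)) ∨ ((V ∧ ¬U) ∧ ¬K) = False
        (K ∧ U) ∨ (V ∨ M) = False
          K ∧ U = False
          V ∨ M = False
        (V ∧ ¬U) ∧ ¬K = False
          V ∧ ¬U = False
            ¬U = True
          ¬K = True
The formula evaluates to True.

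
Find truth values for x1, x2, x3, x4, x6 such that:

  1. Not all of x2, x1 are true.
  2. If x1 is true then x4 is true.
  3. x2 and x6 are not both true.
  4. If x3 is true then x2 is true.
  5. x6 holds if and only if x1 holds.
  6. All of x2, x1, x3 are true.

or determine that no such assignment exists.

No satisfying assignment exists.

Case x1 = True:
  (1) with x1=T forces x2 = False.
  Constraint (6) is violated (x2=F) — contradiction.
Case x1 = False:
  Constraint (6) is violated (x1=F) — contradiction.
Both cases fail — unsatisfiable.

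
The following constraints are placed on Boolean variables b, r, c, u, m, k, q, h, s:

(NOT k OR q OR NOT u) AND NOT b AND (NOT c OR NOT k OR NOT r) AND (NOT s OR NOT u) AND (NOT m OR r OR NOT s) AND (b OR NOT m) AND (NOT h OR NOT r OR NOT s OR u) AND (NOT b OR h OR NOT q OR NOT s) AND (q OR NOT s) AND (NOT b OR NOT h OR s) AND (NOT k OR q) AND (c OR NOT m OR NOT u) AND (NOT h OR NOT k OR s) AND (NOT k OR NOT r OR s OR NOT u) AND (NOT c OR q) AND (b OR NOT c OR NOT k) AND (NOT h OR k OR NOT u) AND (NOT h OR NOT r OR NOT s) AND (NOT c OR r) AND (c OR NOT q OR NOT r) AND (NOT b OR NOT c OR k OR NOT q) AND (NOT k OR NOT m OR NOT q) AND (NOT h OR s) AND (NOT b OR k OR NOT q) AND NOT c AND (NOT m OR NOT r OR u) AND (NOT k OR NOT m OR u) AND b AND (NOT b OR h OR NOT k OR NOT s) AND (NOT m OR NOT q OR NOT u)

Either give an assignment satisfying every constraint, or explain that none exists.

The formula is unsatisfiable.

Case b = True:
  Clause (NOT b) is falsified — contradiction.
Case b = False:
  Clause (b) is falsified — contradiction.
Both cases fail, so the formula is unsatisfiable.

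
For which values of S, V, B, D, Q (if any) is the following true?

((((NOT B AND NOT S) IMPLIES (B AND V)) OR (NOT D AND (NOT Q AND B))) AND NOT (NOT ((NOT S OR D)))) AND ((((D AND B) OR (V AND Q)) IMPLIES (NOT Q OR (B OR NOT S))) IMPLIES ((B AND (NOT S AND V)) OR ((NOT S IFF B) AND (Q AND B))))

S: False; V: False; B: True; D: True; Q: True

  (((NOT B AND NOT S) IMPLIES (B AND V)) OR (NOT D AND (NOT Q AND B))) AND NOT (NOT ((NOT S OR D))) = True
    ((NOT B AND NOT S) IMPLIES (B AND V)) OR (NOT D AND (NOT Q AND B)) = True
      (NOT B AND NOT S) IMPLIES (B AND V) = True
        NOT B AND NOT S = False
          NOT B = False
          NOT S = True
        B AND V = False
      NOT D AND (NOT Q AND B) = False
        NOT D = False
        NOT Q AND B = False
          NOT Q = False
    NOT (NOT ((NOT S OR D))) = True
      NOT ((NOT S OR D)) = False
        NOT S OR D = True
          NOT S = True
  (((D AND B) OR (V AND Q)) IMPLIES (NOT Q OR (B OR NOT S))) IMPLIES ((B AND (NOT S AND V)) OR ((NOT S IFF B) AND (Q AND B))) = True
    ((D AND B) OR (V AND Q)) IMPLIES (NOT Q OR (B OR NOT S)) = True
      (D AND B) OR (V AND Q) = True
        D AND B = True
        V AND Q = False
      NOT Q OR (B OR NOT S) = True
        NOT Q = False
        B OR NOT S = True
          NOT S = True
    (B AND (NOT S AND V)) OR ((NOT S IFF B) AND (Q AND B)) = True
      B AND (NOT S AND V) = False
        NOT S AND V = False
          NOT S = True
      (NOT S IFF B) AND (Q AND B) = True
        NOT S IFF B = True
          NOT S = True
        Q AND B = True
Both conjuncts True, so the formula holds.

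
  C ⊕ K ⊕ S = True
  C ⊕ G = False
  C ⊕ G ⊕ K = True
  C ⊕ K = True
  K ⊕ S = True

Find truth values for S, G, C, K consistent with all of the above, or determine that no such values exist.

S = False, G = False, C = False, K = True

C ⊕ K ⊕ S = F ⊕ T ⊕ F = True ✓
C ⊕ G = F ⊕ F = False ✓
C ⊕ G ⊕ K = F ⊕ F ⊕ T = True ✓
C ⊕ K = F ⊕ T = True ✓
K ⊕ S = T ⊕ F = True ✓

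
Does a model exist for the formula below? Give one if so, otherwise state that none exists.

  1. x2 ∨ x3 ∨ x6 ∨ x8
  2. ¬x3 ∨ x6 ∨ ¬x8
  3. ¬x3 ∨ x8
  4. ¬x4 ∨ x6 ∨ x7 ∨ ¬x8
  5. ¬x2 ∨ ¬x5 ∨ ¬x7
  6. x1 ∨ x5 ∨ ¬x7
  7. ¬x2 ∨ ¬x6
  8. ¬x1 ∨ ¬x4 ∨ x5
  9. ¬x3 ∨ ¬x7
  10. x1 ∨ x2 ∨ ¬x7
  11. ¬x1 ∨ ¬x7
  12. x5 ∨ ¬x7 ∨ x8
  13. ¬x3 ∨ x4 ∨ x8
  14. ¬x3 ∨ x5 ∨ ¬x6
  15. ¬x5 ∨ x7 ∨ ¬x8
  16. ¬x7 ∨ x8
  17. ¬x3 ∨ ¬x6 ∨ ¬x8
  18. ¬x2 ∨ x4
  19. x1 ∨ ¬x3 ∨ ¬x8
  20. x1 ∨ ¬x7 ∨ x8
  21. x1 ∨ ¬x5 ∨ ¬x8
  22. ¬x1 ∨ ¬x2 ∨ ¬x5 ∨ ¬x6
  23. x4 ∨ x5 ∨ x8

x1: True, x2: False, x3: False, x4: False, x5: True, x6: True, x7: False, x8: False

Set x1 = True.
  then (¬x1 ∨ ¬x7) forces x7 = False.
Set x2 = False.
Try x3 = True:
  (¬x3 ∨ x8) forces x8 = True.
  (¬x3 ∨ x6 ∨ ¬x8) forces x6 = True.
  clause (¬x3 ∨ ¬x6 ∨ ¬x8) is falsified — backtrack.
So x3 = False.
Set x4 = False.
Set x5 = True.
  then (¬x5 ∨ x7 ∨ ¬x8) forces x8 = False.
  then (x2 ∨ x3 ∨ x6 ∨ x8) forces x6 = True.
All clauses satisfied.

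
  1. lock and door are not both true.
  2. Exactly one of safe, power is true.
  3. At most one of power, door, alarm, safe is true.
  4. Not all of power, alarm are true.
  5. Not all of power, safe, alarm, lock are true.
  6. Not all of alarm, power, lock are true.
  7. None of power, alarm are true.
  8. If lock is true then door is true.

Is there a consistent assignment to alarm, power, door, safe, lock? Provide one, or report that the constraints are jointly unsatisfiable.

alarm = False, power = False, door = False, safe = True, lock = False

  (1) lock=F, door=F — not both ✓
  (2) {safe, power}: 1 true — exactly one ✓
  (3) {power, door, alarm, safe}: 1 true — at most one ✓
  (4) {power, alarm}: 0/2 true — not all ✓
  (5) {power, safe, alarm, lock}: 1/4 true — not all ✓
  (6) {alarm, power, lock}: 0/3 true — not all ✓
  (7) {power, alarm}: 0 true — none ✓
  (8) lock=F ⇒ door: vacuous ✓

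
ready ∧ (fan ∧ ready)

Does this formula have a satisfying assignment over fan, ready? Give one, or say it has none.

fan = True, ready = True

  fan ∧ ready = True
Both conjuncts True, so the formula holds.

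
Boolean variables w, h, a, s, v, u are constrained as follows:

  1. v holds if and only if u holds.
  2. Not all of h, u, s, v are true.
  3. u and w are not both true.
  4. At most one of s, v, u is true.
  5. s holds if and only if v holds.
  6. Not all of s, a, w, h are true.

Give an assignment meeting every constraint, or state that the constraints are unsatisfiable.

w = False, h = False, a = True, s = False, v = False, u = False

  (1) v=F, u=F — same ✓
  (2) {h, u, s, v}: 0/4 true — not all ✓
  (3) u=F, w=F — not both ✓
  (4) {s, v, u}: 0 true — at most one ✓
  (5) s=F, v=F — same ✓
  (6) {s, a, w, h}: 1/4 true — not all ✓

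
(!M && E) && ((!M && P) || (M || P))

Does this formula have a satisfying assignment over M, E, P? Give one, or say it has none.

M = False, E = True, P = True

  !M && E = True
    !M = True
  (!M && P) || (M || P) = True
    !M && P = True
      !M = True
    M || P = True
Both conjuncts True, so the formula holds.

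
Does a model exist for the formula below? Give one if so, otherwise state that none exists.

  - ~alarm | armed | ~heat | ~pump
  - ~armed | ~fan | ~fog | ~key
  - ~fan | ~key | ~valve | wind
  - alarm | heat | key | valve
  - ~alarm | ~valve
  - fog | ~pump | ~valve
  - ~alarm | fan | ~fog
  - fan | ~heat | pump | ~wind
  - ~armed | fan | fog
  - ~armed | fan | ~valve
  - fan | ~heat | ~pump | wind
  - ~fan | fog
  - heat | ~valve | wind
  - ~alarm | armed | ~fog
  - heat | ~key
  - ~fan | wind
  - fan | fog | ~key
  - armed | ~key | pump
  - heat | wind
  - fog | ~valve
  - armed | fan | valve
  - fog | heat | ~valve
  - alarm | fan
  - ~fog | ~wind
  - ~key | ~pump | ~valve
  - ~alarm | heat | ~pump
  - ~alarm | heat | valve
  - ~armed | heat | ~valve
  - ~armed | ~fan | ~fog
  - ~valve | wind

UNSATISFIABLE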